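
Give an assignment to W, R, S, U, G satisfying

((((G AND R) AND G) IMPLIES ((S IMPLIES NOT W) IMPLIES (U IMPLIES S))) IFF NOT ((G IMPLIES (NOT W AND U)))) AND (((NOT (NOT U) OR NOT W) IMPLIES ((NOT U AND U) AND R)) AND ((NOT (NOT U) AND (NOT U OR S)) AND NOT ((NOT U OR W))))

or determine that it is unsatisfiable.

Unsatisfiable — no assignment works.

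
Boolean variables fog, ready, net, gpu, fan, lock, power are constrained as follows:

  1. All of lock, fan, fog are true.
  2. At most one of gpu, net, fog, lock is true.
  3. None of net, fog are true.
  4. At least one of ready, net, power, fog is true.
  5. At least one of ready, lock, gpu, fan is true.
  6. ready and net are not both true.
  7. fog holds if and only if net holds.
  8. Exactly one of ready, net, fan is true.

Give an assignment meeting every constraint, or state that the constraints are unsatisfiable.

No satisfying assignment exists.

Case fog = True:
  Constraint (3) is violated (fog=T) — contradiction.
Case fog = False:
  Constraint (1) is violated (fog=F) — contradiction.
Both cases fail — unsatisfiable.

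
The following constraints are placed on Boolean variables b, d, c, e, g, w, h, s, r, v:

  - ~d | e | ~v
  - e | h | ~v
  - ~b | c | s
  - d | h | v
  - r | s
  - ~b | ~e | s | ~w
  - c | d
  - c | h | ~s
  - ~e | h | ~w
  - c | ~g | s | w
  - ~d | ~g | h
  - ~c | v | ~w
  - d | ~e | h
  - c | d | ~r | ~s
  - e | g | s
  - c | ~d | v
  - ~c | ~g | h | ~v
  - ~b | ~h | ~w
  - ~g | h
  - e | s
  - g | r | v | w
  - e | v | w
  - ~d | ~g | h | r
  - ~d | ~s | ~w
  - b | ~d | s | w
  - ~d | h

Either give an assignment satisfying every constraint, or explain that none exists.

b = True, d = False, c = True, e = False, g = True, w = False, h = True, s = True, r = True, v = True

Set b = True.
Set d = False.
  then (c | d) forces c = True.
Set e = False.
  then (e | s) forces s = True.
Set g = True.
  then (~g | h) forces h = True.
  then (~b | ~h | ~w) forces w = False.
  then (e | v | w) forces v = True.
Set r = True.
All clauses satisfied.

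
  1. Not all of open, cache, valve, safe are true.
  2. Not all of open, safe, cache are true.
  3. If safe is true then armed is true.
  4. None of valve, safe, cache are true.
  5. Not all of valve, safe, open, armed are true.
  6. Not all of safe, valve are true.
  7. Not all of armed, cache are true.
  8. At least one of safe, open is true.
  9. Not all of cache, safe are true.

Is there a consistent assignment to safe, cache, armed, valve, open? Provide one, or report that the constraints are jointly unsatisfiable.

safe=F, cache=F, armed=T, valve=F, open=T

  (1) {open, cache, valve, safe}: 1/4 true — not all ✓
  (2) {open, safe, cache}: 1/3 true — not all ✓
  (3) safe=F ⇒ armed: vacuous ✓
  (4) {valve, safe, cache}: 0 true — none ✓
  (5) {valve, safe, open, armed}: 2/4 true — not all ✓
  (6) {safe, valve}: 0/2 true — not all ✓
  (7) {armed, cache}: 1/2 true — not all ✓
  (8) {safe, open}: 1 true — at least one ✓
  (9) {cache, safe}: 0/2 true — not all ✓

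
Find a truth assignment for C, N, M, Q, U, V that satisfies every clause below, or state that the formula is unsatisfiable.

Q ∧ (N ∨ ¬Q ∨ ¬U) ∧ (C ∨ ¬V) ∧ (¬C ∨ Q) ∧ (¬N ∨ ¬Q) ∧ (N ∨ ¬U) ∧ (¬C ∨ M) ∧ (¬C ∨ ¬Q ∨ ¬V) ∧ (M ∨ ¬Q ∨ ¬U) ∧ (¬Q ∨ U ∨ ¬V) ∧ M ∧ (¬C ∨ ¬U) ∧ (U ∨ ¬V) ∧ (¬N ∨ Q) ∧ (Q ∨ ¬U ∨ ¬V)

Unit clause (Q) forces Q = True.
In (¬N ∨ ¬Q) only ¬N is left, so N = False.
In (N ∨ ¬U) only ¬U is left, so U = False.
In (¬Q ∨ U ∨ ¬V) only ¬V is left, so V = False.
Unit clause (M) forces M = True.
Set C = False.
All clauses satisfied.

C = False, N = False, M = True, Q = True, U = False, V = False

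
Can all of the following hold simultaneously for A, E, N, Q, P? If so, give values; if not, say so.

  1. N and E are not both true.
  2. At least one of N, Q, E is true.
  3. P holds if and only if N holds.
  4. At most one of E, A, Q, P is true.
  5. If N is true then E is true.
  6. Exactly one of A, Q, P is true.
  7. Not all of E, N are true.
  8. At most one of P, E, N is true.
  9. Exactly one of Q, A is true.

A=F; E=F; N=F; Q=T; P=F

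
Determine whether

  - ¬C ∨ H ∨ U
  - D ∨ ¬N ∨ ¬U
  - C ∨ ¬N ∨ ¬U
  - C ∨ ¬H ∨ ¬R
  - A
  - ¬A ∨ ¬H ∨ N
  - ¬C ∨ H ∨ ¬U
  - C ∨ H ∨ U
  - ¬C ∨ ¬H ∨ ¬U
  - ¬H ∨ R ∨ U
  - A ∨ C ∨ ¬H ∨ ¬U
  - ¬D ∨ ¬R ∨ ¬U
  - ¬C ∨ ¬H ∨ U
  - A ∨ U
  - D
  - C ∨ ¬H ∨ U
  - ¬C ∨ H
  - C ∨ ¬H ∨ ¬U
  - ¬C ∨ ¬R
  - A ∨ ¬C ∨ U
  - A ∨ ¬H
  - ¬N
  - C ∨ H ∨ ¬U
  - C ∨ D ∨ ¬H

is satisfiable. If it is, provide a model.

Case D = True:
  (A) forces A = True.
  (¬N) forces N = False.
  (¬A ∨ ¬H ∨ N) forces H = False.
  (¬C ∨ H) forces C = False.
  (C ∨ H ∨ U) forces U = True.
  Clause (C ∨ H ∨ ¬U) is falsified — contradiction.
Case D = False:
  Clause (D) is falsified — contradiction.
Both cases fail, so the formula is unsatisfiable.

UNSATISFIABLE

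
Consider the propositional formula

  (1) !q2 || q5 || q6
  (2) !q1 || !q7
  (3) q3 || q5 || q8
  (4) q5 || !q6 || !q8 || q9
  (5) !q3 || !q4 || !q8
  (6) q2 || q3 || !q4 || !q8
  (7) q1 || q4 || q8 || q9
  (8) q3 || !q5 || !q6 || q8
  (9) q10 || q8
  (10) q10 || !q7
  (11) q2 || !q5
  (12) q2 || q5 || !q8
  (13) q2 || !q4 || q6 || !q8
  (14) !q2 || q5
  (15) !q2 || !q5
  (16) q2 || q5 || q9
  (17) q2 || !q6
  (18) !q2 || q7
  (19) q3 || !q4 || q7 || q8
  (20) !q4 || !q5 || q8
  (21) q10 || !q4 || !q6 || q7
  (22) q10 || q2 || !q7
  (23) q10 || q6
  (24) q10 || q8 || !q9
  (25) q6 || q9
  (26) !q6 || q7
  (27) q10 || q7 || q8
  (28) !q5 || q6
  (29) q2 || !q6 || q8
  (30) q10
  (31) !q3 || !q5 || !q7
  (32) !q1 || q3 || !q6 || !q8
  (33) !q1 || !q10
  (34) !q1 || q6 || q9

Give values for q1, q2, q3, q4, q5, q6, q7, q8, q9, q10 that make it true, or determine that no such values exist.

q1: False, q2: False, q3: True, q4: False, q5: False, q6: False, q7: False, q8: False, q9: True, q10: True

Unit clause (q10) forces q10 = True.
In (!q1 || !q10) only !q1 is left, so q1 = False.
Try q2 = True:
  (!q2 || q5) forces q5 = True.
  clause (!q2 || !q5) is falsified — backtrack.
So q2 = False.
  then (q2 || !q5) forces q5 = False.
  then (q2 || q5 || !q8) forces q8 = False.
  then (q2 || q5 || q9) forces q9 = True.
  then (q2 || !q6) forces q6 = False.
  then (q3 || q5 || q8) forces q3 = True.
Set q4 = False.
Set q7 = False.
All clauses satisfied.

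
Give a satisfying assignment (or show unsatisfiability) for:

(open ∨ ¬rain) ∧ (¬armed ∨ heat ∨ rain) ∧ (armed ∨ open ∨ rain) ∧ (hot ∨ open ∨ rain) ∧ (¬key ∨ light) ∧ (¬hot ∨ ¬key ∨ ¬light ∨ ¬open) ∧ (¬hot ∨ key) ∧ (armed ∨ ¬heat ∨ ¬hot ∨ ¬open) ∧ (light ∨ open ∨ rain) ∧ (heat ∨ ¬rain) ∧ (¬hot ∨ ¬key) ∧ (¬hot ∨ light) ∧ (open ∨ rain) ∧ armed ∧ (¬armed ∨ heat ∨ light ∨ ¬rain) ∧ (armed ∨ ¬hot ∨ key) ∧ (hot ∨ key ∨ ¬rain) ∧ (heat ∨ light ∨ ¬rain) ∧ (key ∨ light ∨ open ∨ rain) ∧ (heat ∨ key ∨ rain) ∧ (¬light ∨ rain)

armed=T, rain=F, heat=T, hot=F, open=T, key=F, light=F

Unit clause (armed) forces armed = True.
Set rain = False.
  then (¬armed ∨ heat ∨ rain) forces heat = True.
  then (open ∨ rain) forces open = True.
  then (¬light ∨ rain) forces light = False.
  then (¬key ∨ light) forces key = False.
  then (¬hot ∨ key) forces hot = False.
All clauses satisfied.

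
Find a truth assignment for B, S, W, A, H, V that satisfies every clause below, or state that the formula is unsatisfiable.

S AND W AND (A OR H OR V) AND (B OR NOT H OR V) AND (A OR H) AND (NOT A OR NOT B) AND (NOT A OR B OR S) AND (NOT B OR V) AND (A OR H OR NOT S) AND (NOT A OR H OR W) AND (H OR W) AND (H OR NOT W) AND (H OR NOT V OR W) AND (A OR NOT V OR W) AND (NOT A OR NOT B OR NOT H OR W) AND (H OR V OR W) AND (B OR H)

Unit clause (S) forces S = True.
Unit clause (W) forces W = True.
In (H OR NOT W) only H is left, so H = True.
Set B = False.
  then (B OR NOT H OR V) forces V = True.
Set A = False.
All clauses satisfied.

B = False; S = True; W = True; A = False; H = True; V = True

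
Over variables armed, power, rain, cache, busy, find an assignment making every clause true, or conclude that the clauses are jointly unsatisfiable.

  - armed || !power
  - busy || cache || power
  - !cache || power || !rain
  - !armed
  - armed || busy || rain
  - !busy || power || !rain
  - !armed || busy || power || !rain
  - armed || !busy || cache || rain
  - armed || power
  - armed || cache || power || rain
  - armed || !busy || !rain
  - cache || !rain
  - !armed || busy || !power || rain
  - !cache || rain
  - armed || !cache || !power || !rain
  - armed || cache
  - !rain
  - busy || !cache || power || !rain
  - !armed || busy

Unsatisfiable — no assignment works.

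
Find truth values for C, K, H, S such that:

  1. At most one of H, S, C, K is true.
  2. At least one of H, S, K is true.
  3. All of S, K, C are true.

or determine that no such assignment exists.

Case C = True:
  (1) with C=T forces H = False.
  (1) with C=T forces S = False.
  Constraint (3) is violated (S=F) — contradiction.
Case C = False:
  Constraint (3) is violated (C=F) — contradiction.
Both cases fail — unsatisfiable.

Unsatisfiable — no assignment works.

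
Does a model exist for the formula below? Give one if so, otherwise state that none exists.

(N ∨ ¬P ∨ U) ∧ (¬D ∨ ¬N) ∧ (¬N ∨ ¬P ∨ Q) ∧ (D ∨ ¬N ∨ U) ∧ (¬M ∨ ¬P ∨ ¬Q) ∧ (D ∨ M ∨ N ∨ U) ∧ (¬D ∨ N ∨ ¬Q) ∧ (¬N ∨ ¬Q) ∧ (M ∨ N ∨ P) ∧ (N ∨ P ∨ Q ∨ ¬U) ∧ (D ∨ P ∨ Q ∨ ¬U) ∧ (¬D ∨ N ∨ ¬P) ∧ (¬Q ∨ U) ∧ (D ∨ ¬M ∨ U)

Try N = True:
  (¬D ∨ ¬N) forces D = False.
  (D ∨ ¬N ∨ U) forces U = True.
  (¬N ∨ ¬Q) forces Q = False.
  (¬N ∨ ¬P ∨ Q) forces P = False.
  clause (D ∨ P ∨ Q ∨ ¬U) is falsified — backtrack.
So N = False.
Set Q = False.
Set P = True.
  then (N ∨ ¬P ∨ U) forces U = True.
  then (¬D ∨ N ∨ ¬P) forces D = False.
Set M = True.
All clauses satisfied.

N=F; Q=F; P=T; M=T; U=T; D=F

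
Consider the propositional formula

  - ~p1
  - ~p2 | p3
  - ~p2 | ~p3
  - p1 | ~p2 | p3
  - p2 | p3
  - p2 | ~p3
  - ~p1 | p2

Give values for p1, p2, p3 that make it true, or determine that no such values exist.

Unsatisfiable

Case p2 = True:
  (~p1) forces p1 = False.
  (~p2 | p3) forces p3 = True.
  Clause (~p2 | ~p3) is falsified — contradiction.
Case p2 = False:
  (~p1) forces p1 = False.
  (p2 | p3) forces p3 = True.
  Clause (p2 | ~p3) is falsified — contradiction.
Both cases fail, so the formula is unsatisfiable.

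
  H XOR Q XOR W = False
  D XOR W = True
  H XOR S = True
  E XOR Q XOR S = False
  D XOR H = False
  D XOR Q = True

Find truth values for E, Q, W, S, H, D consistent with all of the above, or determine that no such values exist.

E=F, Q=T, W=T, S=T, H=F, D=F

H XOR Q XOR W = F XOR T XOR T = False ✓
D XOR W = F XOR T = True ✓
H XOR S = F XOR T = True ✓
E XOR Q XOR S = F XOR T XOR T = False ✓
D XOR H = F XOR F = False ✓
D XOR Q = F XOR T = True ✓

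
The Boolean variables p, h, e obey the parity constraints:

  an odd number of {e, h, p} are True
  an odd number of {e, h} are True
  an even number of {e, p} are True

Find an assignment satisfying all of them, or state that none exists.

p = False; h = True; e = False

{e, h, p}: 1 true → odd ✓
{e, h}: 1 true → odd ✓
{e, p}: 0 true → even ✓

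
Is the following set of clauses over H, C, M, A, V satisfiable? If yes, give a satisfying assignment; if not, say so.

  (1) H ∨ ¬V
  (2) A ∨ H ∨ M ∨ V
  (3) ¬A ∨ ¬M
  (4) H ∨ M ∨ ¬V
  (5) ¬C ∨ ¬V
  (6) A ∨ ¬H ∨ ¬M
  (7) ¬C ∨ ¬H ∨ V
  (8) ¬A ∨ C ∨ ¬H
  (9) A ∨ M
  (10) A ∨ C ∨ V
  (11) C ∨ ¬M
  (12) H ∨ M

Set H = False.
  then (H ∨ ¬V) forces V = False.
  then (H ∨ M) forces M = True.
  then (¬A ∨ ¬M) forces A = False.
  then (A ∨ C ∨ V) forces C = True.
All clauses satisfied.

H = False; C = True; M = True; A = False; V = False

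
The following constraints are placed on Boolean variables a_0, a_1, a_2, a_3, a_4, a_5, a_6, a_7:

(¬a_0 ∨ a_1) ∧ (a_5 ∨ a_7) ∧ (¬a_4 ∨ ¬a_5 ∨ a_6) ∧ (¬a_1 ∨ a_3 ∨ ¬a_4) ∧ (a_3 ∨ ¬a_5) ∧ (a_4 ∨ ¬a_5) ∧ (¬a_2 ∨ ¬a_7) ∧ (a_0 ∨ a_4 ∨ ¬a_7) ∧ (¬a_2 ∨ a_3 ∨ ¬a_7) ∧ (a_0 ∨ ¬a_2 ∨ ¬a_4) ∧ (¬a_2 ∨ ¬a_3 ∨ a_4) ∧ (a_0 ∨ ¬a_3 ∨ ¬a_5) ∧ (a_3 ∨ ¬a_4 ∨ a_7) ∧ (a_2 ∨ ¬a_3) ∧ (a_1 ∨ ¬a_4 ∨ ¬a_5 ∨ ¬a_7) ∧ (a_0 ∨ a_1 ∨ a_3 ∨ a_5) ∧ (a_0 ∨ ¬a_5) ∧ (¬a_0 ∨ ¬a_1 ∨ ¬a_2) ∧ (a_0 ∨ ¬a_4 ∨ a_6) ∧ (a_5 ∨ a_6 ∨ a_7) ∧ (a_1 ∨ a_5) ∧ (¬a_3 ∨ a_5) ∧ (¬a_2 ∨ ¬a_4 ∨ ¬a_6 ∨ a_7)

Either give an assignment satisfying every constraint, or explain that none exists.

a_0=T, a_1=T, a_2=F, a_3=F, a_4=F, a_5=F, a_6=T, a_7=T

Set a_0 = True.
  then (¬a_0 ∨ a_1) forces a_1 = True.
  then (¬a_0 ∨ ¬a_1 ∨ ¬a_2) forces a_2 = False.
  then (a_2 ∨ ¬a_3) forces a_3 = False.
  then (¬a_1 ∨ a_3 ∨ ¬a_4) forces a_4 = False.
  then (a_3 ∨ ¬a_5) forces a_5 = False.
  then (a_5 ∨ a_7) forces a_7 = True.
Set a_6 = True.
All clauses satisfied.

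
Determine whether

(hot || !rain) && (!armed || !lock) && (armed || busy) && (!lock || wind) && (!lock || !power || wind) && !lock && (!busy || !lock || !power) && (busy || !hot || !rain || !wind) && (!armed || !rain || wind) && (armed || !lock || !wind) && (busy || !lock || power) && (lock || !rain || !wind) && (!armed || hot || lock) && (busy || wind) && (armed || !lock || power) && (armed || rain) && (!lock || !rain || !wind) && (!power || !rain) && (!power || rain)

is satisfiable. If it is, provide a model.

Unit clause (!lock) forces lock = False.
Set rain = False.
  then (armed || rain) forces armed = True.
  then (!power || rain) forces power = False.
  then (!armed || hot || lock) forces hot = True.
Set wind = False.
  then (busy || wind) forces busy = True.
All clauses satisfied.

rain = False, lock = False, wind = False, busy = True, power = False, hot = True, armed = True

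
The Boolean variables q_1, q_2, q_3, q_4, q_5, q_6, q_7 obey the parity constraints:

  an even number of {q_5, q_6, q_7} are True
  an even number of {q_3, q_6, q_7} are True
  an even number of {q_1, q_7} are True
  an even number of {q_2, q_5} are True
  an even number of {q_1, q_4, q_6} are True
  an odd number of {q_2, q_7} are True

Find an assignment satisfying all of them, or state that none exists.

q_1: False, q_2: True, q_3: True, q_4: True, q_5: True, q_6: True, q_7: False

{q_5, q_6, q_7}: 2 true → even ✓
{q_3, q_6, q_7}: 2 true → even ✓
{q_1, q_7}: 0 true → even ✓
{q_2, q_5}: 2 true → even ✓
{q_1, q_4, q_6}: 2 true → even ✓
{q_2, q_7}: 1 true → odd ✓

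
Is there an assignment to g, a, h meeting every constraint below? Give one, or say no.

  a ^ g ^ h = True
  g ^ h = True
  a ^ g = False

g = False; a = False; h = True

a ^ g ^ h = F ^ F ^ T = True ✓
g ^ h = F ^ T = True ✓
a ^ g = F ^ F = False ✓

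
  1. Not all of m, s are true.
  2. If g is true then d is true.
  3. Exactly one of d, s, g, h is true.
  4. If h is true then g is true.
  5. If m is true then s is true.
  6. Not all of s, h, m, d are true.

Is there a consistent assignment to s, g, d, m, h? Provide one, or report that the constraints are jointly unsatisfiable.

s: False, g: False, d: True, m: False, h: False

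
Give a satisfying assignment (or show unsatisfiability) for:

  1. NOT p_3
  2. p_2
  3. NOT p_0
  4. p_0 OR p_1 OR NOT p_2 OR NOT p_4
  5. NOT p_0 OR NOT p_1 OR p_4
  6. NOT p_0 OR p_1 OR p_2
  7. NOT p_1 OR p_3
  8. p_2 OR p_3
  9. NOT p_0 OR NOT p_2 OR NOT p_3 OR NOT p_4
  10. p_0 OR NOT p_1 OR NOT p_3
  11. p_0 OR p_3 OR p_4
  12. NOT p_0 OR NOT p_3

Case p_0 = True:
  Clause (NOT p_0) is falsified — contradiction.
Case p_0 = False:
  (NOT p_3) forces p_3 = False.
  (p_2) forces p_2 = True.
  (NOT p_1 OR p_3) forces p_1 = False.
  (p_0 OR p_1 OR NOT p_2 OR NOT p_4) forces p_4 = False.
  Clause (p_0 OR p_3 OR p_4) is falsified — contradiction.
Both cases fail, so the formula is unsatisfiable.

The formula is unsatisfiable.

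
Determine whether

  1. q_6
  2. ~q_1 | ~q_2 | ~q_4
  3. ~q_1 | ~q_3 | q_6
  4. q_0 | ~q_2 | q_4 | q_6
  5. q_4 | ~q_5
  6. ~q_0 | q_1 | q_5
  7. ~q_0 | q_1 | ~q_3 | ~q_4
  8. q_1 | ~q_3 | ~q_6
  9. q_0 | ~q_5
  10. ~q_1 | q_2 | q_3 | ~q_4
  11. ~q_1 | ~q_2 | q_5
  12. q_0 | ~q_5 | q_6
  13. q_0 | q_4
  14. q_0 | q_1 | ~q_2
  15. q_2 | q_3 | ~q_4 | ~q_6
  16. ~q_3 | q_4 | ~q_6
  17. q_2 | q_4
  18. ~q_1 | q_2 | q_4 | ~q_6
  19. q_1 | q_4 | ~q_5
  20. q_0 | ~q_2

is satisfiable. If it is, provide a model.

Unit clause (q_6) forces q_6 = True.
Set q_0 = False.
  then (q_0 | ~q_5) forces q_5 = False.
  then (q_0 | q_4) forces q_4 = True.
  then (q_0 | ~q_2) forces q_2 = False.
  then (q_2 | q_3 | ~q_4 | ~q_6) forces q_3 = True.
  then (q_1 | ~q_3 | ~q_6) forces q_1 = True.
All clauses satisfied.

q_0 = False, q_1 = True, q_2 = False, q_3 = True, q_4 = True, q_5 = False, q_6 = True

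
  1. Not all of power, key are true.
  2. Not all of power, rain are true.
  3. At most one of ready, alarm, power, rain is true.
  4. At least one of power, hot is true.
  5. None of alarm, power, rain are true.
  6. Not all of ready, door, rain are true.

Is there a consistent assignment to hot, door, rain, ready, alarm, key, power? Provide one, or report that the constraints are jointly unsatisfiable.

hot: True, door: True, rain: False, ready: True, alarm: False, key: False, power: False

  (1) {power, key}: 0/2 true — not all ✓
  (2) {power, rain}: 0/2 true — not all ✓
  (3) {ready, alarm, power, rain}: 1 true — at most one ✓
  (4) {power, hot}: 1 true — at least one ✓
  (5) {alarm, power, rain}: 0 true — none ✓
  (6) {ready, door, rain}: 2/3 true — not all ✓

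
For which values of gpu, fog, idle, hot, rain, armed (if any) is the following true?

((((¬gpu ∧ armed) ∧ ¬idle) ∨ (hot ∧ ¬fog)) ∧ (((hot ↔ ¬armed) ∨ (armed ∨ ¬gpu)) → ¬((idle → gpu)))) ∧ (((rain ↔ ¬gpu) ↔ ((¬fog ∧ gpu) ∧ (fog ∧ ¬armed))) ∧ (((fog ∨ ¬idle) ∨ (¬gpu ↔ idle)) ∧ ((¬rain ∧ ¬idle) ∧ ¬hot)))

Case idle = True: the conjunct ¬idle is False.
Case idle = False: the formula simplifies to (((¬gpu ∧ armed) ∨ (hot ∧ ¬fog)) ∧ ¬(((hot ↔ ¬armed) ∨ (armed ∨ ¬gpu)))) ∧ (((rain ↔ ¬gpu) ↔ ((¬fog ∧ gpu) ∧ (fog ∧ ¬armed))) ∧ (¬rain ∧ ¬hot)).
  armed = True: the conjunct ¬(((hot ↔ ¬armed) ∨ (armed ∨ ¬gpu))) becomes ¬((¬hot ∨ True)) = False.
  armed = False: simplifies to ((hot ∧ ¬fog) ∧ ¬((hot ∨ ¬gpu))) ∧ (((rain ↔ ¬gpu) ↔ ((¬fog ∧ gpu) ∧ fog)) ∧ (¬rain ∧ ¬hot)).
    hot = True: the conjunct ¬((hot ∨ ¬gpu)) becomes ¬((True ∨ ¬gpu)) = False.
    hot = False: the conjunct hot is False.
Both cases fail — unsatisfiable.

No satisfying assignment exists.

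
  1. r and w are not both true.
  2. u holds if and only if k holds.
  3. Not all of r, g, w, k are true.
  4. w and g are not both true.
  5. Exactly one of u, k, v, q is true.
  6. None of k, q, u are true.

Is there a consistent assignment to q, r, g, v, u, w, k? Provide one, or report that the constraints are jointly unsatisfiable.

q = False, r = True, g = False, v = True, u = False, w = False, k = False

  (1) r=T, w=F — not both ✓
  (2) u=F, k=F — same ✓
  (3) {r, g, w, k}: 1/4 true — not all ✓
  (4) w=F, g=F — not both ✓
  (5) {u, k, v, q}: 1 true — exactly one ✓
  (6) {k, q, u}: 0 true — none ✓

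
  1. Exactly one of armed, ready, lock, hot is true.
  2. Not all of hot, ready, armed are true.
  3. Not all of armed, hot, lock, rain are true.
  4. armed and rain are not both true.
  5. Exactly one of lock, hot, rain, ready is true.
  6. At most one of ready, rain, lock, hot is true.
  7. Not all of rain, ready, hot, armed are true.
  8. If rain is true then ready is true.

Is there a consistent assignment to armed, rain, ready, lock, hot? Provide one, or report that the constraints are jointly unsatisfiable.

armed=F, rain=F, ready=T, lock=F, hot=F

  (1) {armed, ready, lock, hot}: 1 true — exactly one ✓
  (2) {hot, ready, armed}: 1/3 true — not all ✓
  (3) {armed, hot, lock, rain}: 0/4 true — not all ✓
  (4) armed=F, rain=F — not both ✓
  (5) {lock, hot, rain, ready}: 1 true — exactly one ✓
  (6) {ready, rain, lock, hot}: 1 true — at most one ✓
  (7) {rain, ready, hot, armed}: 1/4 true — not all ✓
  (8) rain=F ⇒ ready: vacuous ✓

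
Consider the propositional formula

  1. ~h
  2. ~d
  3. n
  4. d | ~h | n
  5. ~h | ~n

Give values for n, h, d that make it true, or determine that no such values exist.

Unit clause (~h) forces h = False.
Unit clause (~d) forces d = False.
Unit clause (n) forces n = True.
Check each clause:
  (~h): ~h holds.
  (~d): ~d holds.
  (n): n holds.
  (d | ~h | n): ~h holds.
  (~h | ~n): ~h holds.
All clauses satisfied.

n = True, h = False, d = False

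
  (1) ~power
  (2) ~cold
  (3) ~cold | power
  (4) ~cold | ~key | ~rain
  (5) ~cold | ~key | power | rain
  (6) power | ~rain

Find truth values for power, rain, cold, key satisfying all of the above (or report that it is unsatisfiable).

Unit clause (~power) forces power = False.
Unit clause (~cold) forces cold = False.
In (power | ~rain) only ~rain is left, so rain = False.
Set key = False.
Check each clause:
  (~power): ~power holds.
  (~cold): ~cold holds.
  (~cold | power): ~cold holds.
  (~cold | ~key | ~rain): ~cold holds.
  (~cold | ~key | power | rain): ~cold holds.
  (power | ~rain): ~rain holds.
All clauses satisfied.

power = False; rain = False; cold = False; key = False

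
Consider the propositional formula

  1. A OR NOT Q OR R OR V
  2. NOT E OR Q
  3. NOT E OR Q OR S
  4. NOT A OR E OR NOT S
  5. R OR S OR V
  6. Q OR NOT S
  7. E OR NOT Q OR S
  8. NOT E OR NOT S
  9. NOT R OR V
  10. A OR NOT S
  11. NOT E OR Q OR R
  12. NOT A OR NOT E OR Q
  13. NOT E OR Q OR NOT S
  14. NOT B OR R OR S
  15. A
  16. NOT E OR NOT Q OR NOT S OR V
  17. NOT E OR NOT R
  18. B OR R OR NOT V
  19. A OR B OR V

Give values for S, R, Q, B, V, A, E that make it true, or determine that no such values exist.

Unit clause (A) forces A = True.
Set S = False.
Set R = True.
  then (NOT R OR V) forces V = True.
  then (NOT E OR NOT R) forces E = False.
  then (E OR NOT Q OR S) forces Q = False.
Set B = False.
All clauses satisfied.

S: False; R: True; Q: False; B: False; V: True; A: True; E: False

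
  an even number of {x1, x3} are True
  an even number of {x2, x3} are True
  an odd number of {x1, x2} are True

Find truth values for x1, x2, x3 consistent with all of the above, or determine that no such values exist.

Unsatisfiable

Adding constraints 1, 2, 3 mod 2: every variable appears an even number of times on the left, so the left side is 0.
But the right sides sum to 1 (mod 2). 0 ≠ 1 — the system is inconsistent.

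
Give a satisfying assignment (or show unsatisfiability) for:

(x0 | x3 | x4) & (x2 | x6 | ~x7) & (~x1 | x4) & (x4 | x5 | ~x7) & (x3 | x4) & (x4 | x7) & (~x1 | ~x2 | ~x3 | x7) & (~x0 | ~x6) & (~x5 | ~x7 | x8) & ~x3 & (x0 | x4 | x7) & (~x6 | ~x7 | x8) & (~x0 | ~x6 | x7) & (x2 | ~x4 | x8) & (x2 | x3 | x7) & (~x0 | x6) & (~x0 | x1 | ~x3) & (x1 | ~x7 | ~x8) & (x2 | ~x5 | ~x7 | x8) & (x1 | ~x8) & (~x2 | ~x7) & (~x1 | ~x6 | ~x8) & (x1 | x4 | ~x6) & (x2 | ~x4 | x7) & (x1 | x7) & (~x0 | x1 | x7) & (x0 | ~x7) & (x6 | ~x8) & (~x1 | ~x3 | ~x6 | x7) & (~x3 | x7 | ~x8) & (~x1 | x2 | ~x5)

x0: False, x1: True, x2: True, x3: False, x4: True, x5: False, x6: True, x7: False, x8: False

Unit clause (~x3) forces x3 = False.
In (x3 | x4) only x4 is left, so x4 = True.
Try x0 = True:
  (~x0 | ~x6) forces x6 = False.
  clause (~x0 | x6) is falsified — backtrack.
So x0 = False.
  then (x0 | ~x7) forces x7 = False.
  then (x2 | x3 | x7) forces x2 = True.
  then (x1 | x7) forces x1 = True.
Set x5 = False.
Set x6 = True.
  then (~x1 | ~x6 | ~x8) forces x8 = False.
All clauses satisfied.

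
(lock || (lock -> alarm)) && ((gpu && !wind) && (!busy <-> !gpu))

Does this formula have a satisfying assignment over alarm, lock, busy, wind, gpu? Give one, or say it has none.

alarm = True, lock = False, busy = True, wind = False, gpu = True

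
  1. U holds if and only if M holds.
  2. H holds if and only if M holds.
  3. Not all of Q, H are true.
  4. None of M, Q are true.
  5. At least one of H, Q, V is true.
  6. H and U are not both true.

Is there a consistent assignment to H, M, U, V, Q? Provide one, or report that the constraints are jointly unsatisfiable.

H = False; M = False; U = False; V = True; Q = False

  (1) U=F, M=F — same ✓
  (2) H=F, M=F — same ✓
  (3) {Q, H}: 0/2 true — not all ✓
  (4) {M, Q}: 0 true — none ✓
  (5) {H, Q, V}: 1 true — at least one ✓
  (6) H=F, U=F — not both ✓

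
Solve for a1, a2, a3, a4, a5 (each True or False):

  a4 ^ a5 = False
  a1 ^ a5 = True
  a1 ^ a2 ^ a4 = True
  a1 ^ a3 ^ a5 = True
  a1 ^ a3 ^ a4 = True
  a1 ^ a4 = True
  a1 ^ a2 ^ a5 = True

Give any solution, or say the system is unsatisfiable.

a1=F; a2=F; a3=F; a4=T; a5=T

a4 ^ a5 = T ^ T = False ✓
a1 ^ a5 = F ^ T = True ✓
a1 ^ a2 ^ a4 = F ^ F ^ T = True ✓
a1 ^ a3 ^ a5 = F ^ F ^ T = True ✓
a1 ^ a3 ^ a4 = F ^ F ^ T = True ✓
a1 ^ a4 = F ^ T = True ✓
a1 ^ a2 ^ a5 = F ^ F ^ T = True ✓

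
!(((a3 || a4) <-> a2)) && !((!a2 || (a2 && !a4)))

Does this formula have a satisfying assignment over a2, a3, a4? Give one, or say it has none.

Case a2 = True: the formula simplifies to !((a3 || a4)) && !(!a4).
  a4 = True: the conjunct !((a3 || a4)) becomes !((a3 || True)) = False.
  a4 = False: the conjunct !(!a4) becomes !(!False) = False.
Case a2 = False: the conjunct !((!a2 || (a2 && !a4))) becomes !((True || False)) = False.
Both cases fail — unsatisfiable.

Unsatisfiable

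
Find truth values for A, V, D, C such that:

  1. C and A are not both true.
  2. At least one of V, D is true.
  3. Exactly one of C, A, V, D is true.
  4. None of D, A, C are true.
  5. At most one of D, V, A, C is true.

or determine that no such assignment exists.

A = False, V = True, D = False, C = False

  (1) C=F, A=F — not both ✓
  (2) {V, D}: 1 true — at least one ✓
  (3) {C, A, V, D}: 1 true — exactly one ✓
  (4) {D, A, C}: 0 true — none ✓
  (5) {D, V, A, C}: 1 true — at most one ✓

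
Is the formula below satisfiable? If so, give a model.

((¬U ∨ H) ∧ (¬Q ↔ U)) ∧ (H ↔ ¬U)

U=F; H=T; Q=T

  (¬U ∨ H) ∧ (¬Q ↔ U) = True
    ¬U ∨ H = True
      ¬U = True
    ¬Q ↔ U = True
      ¬Q = False
  H ↔ ¬U = True
    ¬U = True
Both conjuncts True, so the formula holds.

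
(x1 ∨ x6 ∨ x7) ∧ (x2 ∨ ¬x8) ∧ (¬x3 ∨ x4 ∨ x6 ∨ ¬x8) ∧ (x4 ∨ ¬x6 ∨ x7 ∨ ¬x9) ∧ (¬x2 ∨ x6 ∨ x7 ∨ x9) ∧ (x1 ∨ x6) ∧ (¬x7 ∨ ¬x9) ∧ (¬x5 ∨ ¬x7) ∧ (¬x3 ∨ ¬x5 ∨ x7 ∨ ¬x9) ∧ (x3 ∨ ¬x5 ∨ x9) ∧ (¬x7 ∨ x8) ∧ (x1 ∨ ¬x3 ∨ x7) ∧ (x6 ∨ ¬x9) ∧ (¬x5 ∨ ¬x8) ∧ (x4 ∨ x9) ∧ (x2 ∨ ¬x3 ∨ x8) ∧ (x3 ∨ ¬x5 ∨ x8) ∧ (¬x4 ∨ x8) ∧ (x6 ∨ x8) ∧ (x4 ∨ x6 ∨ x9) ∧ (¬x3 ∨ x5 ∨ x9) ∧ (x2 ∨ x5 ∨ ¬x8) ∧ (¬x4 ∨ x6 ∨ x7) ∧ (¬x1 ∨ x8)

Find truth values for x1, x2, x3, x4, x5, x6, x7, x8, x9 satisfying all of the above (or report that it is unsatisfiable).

x1: False; x2: True; x3: False; x4: True; x5: False; x6: True; x7: False; x8: True; x9: True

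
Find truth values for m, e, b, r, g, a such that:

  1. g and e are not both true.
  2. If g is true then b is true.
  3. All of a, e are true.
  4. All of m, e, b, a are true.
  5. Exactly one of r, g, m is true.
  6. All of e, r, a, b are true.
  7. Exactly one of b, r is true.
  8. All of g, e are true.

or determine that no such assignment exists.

Unsatisfiable — no assignment works.

Case e = True:
  (1) with e=T forces g = False.
  Constraint (8) is violated (g=F) — contradiction.
Case e = False:
  Constraint (3) is violated (e=F) — contradiction.
Both cases fail — unsatisfiable.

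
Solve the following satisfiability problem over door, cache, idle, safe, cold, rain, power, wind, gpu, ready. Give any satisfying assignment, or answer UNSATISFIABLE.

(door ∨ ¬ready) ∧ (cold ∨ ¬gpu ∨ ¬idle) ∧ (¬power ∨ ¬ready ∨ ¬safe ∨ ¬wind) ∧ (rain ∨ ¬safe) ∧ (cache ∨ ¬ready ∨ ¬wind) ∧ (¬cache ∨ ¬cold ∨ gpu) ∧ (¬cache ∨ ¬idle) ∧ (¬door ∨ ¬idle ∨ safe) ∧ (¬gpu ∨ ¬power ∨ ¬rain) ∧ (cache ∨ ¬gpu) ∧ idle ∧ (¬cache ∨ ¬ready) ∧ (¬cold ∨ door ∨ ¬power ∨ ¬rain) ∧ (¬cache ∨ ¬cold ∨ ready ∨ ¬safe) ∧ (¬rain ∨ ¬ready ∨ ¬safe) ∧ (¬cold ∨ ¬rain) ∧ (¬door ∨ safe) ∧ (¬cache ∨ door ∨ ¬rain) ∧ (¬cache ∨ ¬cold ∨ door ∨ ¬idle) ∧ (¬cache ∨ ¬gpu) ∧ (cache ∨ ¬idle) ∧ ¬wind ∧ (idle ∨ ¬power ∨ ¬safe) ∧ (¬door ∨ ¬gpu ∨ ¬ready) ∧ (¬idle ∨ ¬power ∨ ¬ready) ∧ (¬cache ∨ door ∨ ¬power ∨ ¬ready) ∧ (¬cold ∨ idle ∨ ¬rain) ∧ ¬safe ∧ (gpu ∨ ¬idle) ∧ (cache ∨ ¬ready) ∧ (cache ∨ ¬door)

Case idle = True:
  (¬cache ∨ ¬idle) forces cache = False.
  Clause (cache ∨ ¬idle) is falsified — contradiction.
Case idle = False:
  Clause (idle) is falsified — contradiction.
Both cases fail, so the formula is unsatisfiable.

UNSATISFIABLE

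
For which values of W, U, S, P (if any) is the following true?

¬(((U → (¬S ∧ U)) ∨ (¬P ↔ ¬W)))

W: True, U: True, S: True, P: False

  ¬(((U → (¬S ∧ U)) ∨ (¬P ↔ ¬W))) = True
    (U → (¬S ∧ U)) ∨ (¬P ↔ ¬W) = False
      U → (¬S ∧ U) = False
        ¬S ∧ U = False
          ¬S = False
      ¬P ↔ ¬W = False
        ¬P = True
        ¬W = False
The formula evaluates to True.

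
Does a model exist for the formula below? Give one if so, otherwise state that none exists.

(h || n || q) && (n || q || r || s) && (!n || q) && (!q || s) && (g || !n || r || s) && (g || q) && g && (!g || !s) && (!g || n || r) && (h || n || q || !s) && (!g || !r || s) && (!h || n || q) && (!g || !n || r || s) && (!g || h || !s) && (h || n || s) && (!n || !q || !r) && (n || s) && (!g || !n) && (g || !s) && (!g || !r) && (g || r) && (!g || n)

Case s = True:
  (g) forces g = True.
  Clause (!g || !s) is falsified — contradiction.
Case s = False:
  (!q || s) forces q = False.
  (!n || q) forces n = False.
  Clause (n || s) is falsified — contradiction.
Both cases fail, so the formula is unsatisfiable.

The formula is unsatisfiable.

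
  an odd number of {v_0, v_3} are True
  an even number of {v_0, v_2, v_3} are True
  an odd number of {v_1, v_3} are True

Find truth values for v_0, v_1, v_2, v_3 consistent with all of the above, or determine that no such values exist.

v_0 = False, v_1 = False, v_2 = True, v_3 = True

{v_0, v_3}: 1 true → odd ✓
{v_0, v_2, v_3}: 2 true → even ✓
{v_1, v_3}: 1 true → odd ✓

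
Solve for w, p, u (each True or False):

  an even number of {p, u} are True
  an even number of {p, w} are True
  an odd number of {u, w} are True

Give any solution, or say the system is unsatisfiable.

Adding constraints 1, 2, 3 mod 2: every variable appears an even number of times on the left, so the left side is 0.
But the right sides sum to 1 (mod 2). 0 ≠ 1 — the system is inconsistent.

UNSATISFIABLE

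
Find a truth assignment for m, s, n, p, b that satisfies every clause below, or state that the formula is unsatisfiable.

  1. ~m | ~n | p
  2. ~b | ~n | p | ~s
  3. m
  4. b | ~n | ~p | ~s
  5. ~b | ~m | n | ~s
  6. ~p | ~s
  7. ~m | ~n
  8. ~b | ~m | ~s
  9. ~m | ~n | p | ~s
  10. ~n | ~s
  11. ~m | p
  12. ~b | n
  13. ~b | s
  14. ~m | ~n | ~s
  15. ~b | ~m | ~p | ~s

Unit clause (m) forces m = True.
In (~m | ~n) only ~n is left, so n = False.
In (~m | p) only p is left, so p = True.
In (~b | n) only ~b is left, so b = False.
In (~p | ~s) only ~s is left, so s = False.
All clauses satisfied.

m: True; s: False; n: False; p: True; b: False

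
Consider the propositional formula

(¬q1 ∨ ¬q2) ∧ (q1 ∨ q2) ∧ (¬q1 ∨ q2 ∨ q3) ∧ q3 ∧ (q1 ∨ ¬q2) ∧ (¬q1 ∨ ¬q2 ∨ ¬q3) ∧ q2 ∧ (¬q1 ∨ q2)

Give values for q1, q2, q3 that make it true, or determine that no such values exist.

Case q2 = True:
  (¬q1 ∨ ¬q2) forces q1 = False.
  Clause (q1 ∨ ¬q2) is falsified — contradiction.
Case q2 = False:
  Clause (q2) is falsified — contradiction.
Both cases fail, so the formula is unsatisfiable.

Unsatisfiable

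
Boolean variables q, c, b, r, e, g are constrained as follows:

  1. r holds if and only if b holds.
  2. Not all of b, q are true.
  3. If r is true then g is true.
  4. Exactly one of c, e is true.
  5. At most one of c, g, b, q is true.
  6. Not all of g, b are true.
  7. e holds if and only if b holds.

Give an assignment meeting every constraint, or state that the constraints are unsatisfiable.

q = False, c = True, b = False, r = False, e = False, g = False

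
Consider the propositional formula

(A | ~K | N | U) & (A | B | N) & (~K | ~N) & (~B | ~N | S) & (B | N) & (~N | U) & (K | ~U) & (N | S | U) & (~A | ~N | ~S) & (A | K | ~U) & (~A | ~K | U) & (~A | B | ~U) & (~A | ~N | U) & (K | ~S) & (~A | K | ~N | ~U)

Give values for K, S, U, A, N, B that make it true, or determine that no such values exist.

K=T; S=T; U=T; A=T; N=F; B=T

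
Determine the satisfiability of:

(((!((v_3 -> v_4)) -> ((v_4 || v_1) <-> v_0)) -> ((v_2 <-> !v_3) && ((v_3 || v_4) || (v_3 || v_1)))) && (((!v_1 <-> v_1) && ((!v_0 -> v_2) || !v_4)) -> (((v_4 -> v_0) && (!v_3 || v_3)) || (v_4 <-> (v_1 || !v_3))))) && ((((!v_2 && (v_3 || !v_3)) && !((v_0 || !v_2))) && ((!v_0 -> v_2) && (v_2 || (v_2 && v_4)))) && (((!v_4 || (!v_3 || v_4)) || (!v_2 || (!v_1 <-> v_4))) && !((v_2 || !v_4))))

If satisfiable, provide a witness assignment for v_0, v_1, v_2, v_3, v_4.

No satisfying assignment exists.

Case v_2 = True: the conjunct !v_2 is False.
Case v_2 = False: the conjunct !((v_0 || !v_2)) becomes !((v_0 || True)) = False.
Both cases fail — unsatisfiable.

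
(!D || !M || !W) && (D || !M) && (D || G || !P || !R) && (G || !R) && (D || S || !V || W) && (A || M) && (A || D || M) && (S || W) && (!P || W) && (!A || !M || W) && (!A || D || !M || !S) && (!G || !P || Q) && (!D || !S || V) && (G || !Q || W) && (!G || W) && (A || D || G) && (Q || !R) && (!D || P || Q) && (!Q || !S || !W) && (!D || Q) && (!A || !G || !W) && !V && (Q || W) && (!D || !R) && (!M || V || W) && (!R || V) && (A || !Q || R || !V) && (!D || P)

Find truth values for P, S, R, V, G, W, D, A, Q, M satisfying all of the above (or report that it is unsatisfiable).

P = True, S = True, R = False, V = False, G = False, W = True, D = False, A = True, Q = False, M = False

Unit clause (!V) forces V = False.
In (!R || V) only !R is left, so R = False.
Set P = True.
  then (!P || W) forces W = True.
Set S = True.
  then (!D || !S || V) forces D = False.
  then (!Q || !S || !W) forces Q = False.
  then (D || !M) forces M = False.
  then (A || M) forces A = True.
  then (!G || !P || Q) forces G = False.
All clauses satisfied.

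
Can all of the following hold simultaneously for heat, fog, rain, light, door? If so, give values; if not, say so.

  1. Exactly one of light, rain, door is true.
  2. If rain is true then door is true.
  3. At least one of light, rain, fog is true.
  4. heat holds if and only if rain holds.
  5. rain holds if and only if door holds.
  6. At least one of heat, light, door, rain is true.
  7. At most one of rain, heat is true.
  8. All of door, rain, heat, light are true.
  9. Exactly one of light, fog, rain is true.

Case heat = True:
  (4) with heat=T forces rain = True.
  Constraint (7) is violated (rain=T, heat=T) — contradiction.
Case heat = False:
  Constraint (8) is violated (heat=F) — contradiction.
Both cases fail — unsatisfiable.

UNSATISFIABLE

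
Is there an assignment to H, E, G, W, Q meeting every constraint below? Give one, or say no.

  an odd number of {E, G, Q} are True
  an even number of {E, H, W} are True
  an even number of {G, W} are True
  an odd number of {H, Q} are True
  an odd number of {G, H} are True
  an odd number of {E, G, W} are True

H: True, E: True, G: False, W: False, Q: False

{E, G, Q}: 1 true → odd ✓
{E, H, W}: 2 true → even ✓
{G, W}: 0 true → even ✓
{H, Q}: 1 true → odd ✓
{G, H}: 1 true → odd ✓
{E, G, W}: 1 true → odd ✓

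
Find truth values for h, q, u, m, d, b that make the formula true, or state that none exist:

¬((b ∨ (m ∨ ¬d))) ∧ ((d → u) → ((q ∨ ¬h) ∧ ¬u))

h = True, q = False, u = False, m = False, d = True, b = False

  ¬((b ∨ (m ∨ ¬d))) = True
    b ∨ (m ∨ ¬d) = False
      m ∨ ¬d = False
        ¬d = False
  (d → u) → ((q ∨ ¬h) ∧ ¬u) = True
    d → u = False
    (q ∨ ¬h) ∧ ¬u = False
      q ∨ ¬h = False
        ¬h = False
      ¬u = True
Both conjuncts True, so the formula holds.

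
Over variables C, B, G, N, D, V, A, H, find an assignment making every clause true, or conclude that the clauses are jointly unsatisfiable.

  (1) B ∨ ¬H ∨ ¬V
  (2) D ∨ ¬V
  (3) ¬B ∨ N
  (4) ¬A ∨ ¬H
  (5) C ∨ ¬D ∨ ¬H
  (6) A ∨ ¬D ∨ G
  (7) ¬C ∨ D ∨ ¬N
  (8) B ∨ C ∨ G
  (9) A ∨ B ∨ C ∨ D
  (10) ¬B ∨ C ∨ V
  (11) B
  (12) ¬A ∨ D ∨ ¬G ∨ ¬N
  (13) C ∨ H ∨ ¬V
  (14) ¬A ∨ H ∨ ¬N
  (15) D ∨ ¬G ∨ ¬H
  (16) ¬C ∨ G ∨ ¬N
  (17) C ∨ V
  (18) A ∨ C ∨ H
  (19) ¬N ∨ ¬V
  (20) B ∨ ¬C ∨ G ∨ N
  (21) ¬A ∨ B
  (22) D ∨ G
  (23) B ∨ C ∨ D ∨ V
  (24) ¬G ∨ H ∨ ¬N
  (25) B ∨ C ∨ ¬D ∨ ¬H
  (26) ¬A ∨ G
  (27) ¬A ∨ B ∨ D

C=T; B=T; G=T; N=T; D=T; V=F; A=F; H=T

Unit clause (B) forces B = True.
In (¬B ∨ N) only N is left, so N = True.
In (¬N ∨ ¬V) only ¬V is left, so V = False.
In (¬B ∨ C ∨ V) only C is left, so C = True.
In (¬C ∨ G ∨ ¬N) only G is left, so G = True.
In (¬G ∨ H ∨ ¬N) only H is left, so H = True.
In (¬A ∨ ¬H) only ¬A is left, so A = False.
In (¬C ∨ D ∨ ¬N) only D is left, so D = True.
All clauses satisfied.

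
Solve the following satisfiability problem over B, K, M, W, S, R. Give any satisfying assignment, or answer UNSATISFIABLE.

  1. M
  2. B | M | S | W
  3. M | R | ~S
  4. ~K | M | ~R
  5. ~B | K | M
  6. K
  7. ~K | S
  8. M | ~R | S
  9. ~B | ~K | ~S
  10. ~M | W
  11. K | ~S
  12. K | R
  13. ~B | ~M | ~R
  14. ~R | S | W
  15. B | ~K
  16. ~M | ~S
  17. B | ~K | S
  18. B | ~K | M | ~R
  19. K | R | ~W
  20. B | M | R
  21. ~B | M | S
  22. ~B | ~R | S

Case K = True:
  (M) forces M = True.
  (~K | S) forces S = True.
  Clause (~M | ~S) is falsified — contradiction.
Case K = False:
  Clause (K) is falsified — contradiction.
Both cases fail, so the formula is unsatisfiable.

UNSATISFIABLE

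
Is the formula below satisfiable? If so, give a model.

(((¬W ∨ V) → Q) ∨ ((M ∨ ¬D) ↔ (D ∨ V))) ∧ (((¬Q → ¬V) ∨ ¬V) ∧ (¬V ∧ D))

D: True; Q: True; M: True; V: False; W: False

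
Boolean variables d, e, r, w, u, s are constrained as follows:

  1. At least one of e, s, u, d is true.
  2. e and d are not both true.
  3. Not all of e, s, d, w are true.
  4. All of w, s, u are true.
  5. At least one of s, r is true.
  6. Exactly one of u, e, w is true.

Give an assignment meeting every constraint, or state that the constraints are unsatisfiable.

Unsatisfiable

Case u = True:
  (4) forces w = True.
  Constraint (6) is violated (u=T, w=T) — contradiction.
Case u = False:
  Constraint (4) is violated (u=F) — contradiction.
Both cases fail — unsatisfiable.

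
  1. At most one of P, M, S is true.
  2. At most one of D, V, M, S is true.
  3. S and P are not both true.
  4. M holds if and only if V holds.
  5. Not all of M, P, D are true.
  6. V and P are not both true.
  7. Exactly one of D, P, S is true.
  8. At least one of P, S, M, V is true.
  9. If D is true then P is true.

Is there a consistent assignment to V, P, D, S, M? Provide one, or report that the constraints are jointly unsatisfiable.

V: False; P: True; D: False; S: False; M: False

  (1) {P, M, S}: 1 true — at most one ✓
  (2) {D, V, M, S}: 0 true — at most one ✓
  (3) S=F, P=T — not both ✓
  (4) M=F, V=F — same ✓
  (5) {M, P, D}: 1/3 true — not all ✓
  (6) V=F, P=T — not both ✓
  (7) {D, P, S}: 1 true — exactly one ✓
  (8) {P, S, M, V}: 1 true — at least one ✓
  (9) D=F ⇒ P: vacuous ✓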